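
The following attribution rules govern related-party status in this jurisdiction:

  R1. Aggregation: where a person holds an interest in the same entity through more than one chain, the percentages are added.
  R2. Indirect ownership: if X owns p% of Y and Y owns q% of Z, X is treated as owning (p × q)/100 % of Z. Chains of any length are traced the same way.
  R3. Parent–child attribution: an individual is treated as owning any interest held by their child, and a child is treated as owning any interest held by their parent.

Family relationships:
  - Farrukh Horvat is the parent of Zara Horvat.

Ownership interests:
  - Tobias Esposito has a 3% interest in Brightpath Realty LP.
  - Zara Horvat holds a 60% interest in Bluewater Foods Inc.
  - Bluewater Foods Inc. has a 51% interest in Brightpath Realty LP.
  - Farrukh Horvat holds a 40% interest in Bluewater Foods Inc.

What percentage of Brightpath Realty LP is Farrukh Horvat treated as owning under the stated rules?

51%

By parent–child attribution (R3), Farrukh Horvat is treated as also owning Zara Horvat's interest in Bluewater Foods Inc, giving 40% + 60% = 100%.
Chain via Bluewater Foods Inc. (R2): 100% × 51% = 51% of Brightpath Realty LP.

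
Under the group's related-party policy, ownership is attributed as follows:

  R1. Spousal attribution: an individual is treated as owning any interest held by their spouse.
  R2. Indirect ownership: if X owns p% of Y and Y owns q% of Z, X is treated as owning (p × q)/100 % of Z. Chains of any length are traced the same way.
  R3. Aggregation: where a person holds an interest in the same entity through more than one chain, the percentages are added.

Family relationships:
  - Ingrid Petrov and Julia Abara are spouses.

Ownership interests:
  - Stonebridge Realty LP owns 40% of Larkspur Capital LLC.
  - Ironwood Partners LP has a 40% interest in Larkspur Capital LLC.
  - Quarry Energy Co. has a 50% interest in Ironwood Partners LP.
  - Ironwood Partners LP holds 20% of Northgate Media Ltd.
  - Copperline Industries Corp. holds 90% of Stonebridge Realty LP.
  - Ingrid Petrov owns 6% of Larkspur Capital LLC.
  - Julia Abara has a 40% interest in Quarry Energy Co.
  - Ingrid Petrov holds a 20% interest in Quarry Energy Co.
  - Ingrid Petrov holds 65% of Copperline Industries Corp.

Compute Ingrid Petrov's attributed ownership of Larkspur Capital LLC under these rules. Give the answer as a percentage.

By spousal attribution (R1), Ingrid Petrov is treated as also owning Julia Abara's interest in Quarry Energy Co, giving 20% + 40% = 60%.
Chain via Quarry Energy Co. → Ironwood Partners LP (R2): 60% × 50% × 40% = 12% of Larkspur Capital LLC.
Chain via Copperline Industries Corp. → Stonebridge Realty LP (R2): 65% × 90% × 40% = 23.4% of Larkspur Capital LLC.
Direct interest in Larkspur Capital LLC: 6%.
Aggregating (R3): 12% + 23.4% + 6% = 41.4%.

41.4%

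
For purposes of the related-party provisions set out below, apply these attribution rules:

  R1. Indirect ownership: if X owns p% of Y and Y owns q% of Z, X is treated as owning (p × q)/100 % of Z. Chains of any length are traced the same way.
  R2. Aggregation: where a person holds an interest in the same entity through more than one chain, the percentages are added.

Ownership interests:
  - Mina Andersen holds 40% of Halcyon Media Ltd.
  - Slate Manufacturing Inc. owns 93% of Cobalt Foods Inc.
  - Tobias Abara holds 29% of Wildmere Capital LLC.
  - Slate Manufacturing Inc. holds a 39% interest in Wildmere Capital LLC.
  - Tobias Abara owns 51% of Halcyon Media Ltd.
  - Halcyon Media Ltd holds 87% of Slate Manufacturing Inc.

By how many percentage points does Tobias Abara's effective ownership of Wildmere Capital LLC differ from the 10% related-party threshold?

Chain via Halcyon Media Ltd → Slate Manufacturing Inc. (R1): 51% × 87% × 39% = 17.3043% of Wildmere Capital LLC.
Direct interest in Wildmere Capital LLC: 29%.
Aggregating (R2): 17.3043% + 29% = 46.3043%.
46.3043% exceeds the 10% threshold by 36.3043 percentage points.

36.3043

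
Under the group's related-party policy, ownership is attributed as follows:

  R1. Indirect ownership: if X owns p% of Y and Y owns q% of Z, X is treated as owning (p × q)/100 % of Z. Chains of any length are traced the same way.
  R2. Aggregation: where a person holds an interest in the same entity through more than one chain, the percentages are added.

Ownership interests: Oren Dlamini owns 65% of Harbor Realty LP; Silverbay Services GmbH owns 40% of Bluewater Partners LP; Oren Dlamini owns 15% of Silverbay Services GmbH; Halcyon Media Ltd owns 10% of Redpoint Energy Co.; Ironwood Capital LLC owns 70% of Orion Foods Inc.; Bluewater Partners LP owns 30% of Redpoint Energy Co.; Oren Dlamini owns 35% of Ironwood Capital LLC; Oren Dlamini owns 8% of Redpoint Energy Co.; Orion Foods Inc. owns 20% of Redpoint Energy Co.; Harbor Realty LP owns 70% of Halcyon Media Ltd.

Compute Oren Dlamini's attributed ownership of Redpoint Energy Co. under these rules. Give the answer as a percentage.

19.25%

Chain via Silverbay Services GmbH → Bluewater Partners LP (R1): 15% × 40% × 30% = 1.8% of Redpoint Energy Co.
Chain via Ironwood Capital LLC → Orion Foods Inc. (R1): 35% × 70% × 20% = 4.9% of Redpoint Energy Co.
Chain via Harbor Realty LP → Halcyon Media Ltd (R1): 65% × 70% × 10% = 4.55% of Redpoint Energy Co.
Direct interest in Redpoint Energy Co: 8%.
Aggregating (R2): 1.8% + 4.9% + 4.55% + 8% = 19.25%.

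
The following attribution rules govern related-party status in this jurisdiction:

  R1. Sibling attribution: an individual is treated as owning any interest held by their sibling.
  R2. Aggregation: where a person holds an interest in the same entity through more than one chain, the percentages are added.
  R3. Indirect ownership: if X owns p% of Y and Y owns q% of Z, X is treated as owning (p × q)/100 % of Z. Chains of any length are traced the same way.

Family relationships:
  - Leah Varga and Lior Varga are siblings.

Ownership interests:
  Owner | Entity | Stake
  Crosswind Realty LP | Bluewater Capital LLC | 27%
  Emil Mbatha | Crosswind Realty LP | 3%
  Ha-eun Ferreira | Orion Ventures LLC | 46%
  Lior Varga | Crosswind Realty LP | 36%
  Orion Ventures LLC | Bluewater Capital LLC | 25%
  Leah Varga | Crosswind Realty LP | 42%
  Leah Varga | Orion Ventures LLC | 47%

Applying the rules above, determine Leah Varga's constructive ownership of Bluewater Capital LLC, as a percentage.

By sibling attribution (R1), Leah Varga is treated as also owning Lior Varga's interest in Crosswind Realty LP, giving 42% + 36% = 78%.
Chain via Orion Ventures LLC (R3): 47% × 25% = 11.75% of Bluewater Capital LLC.
Chain via Crosswind Realty LP (R3): 78% × 27% = 21.06% of Bluewater Capital LLC.
Aggregating (R2): 11.75% + 21.06% = 32.81%.

32.81%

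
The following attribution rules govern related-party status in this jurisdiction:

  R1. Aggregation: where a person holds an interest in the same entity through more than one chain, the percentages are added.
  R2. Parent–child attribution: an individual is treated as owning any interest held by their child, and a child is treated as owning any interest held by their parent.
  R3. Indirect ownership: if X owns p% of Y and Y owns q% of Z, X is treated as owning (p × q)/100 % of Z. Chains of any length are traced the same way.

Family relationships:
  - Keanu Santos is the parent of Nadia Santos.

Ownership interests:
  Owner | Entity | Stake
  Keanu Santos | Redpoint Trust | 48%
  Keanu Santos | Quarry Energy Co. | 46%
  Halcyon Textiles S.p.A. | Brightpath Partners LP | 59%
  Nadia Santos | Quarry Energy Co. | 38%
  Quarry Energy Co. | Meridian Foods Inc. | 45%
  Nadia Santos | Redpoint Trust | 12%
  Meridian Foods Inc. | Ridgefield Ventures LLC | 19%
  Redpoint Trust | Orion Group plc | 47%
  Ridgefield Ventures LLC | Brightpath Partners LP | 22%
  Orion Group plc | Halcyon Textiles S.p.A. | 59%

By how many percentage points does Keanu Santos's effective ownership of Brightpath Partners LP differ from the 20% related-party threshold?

8.60354

By parent–child attribution (R2), Keanu Santos is treated as also owning Nadia Santos's interest in Quarry Energy Co, giving 46% + 38% = 84%.
By parent–child attribution (R2), Keanu Santos is treated as also owning Nadia Santos's interest in Redpoint Trust, giving 48% + 12% = 60%.
Chain via Quarry Energy Co. → Meridian Foods Inc. → Ridgefield Ventures LLC (R3): 84% × 45% × 19% × 22% = 1.58004% of Brightpath Partners LP.
Chain via Redpoint Trust → Orion Group plc → Halcyon Textiles S.p.A. (R3): 60% × 47% × 59% × 59% = 9.81642% of Brightpath Partners LP.
Aggregating (R1): 1.58004% + 9.81642% = 11.39646%.
11.39646% falls short of the 20% threshold by 8.60354 percentage points.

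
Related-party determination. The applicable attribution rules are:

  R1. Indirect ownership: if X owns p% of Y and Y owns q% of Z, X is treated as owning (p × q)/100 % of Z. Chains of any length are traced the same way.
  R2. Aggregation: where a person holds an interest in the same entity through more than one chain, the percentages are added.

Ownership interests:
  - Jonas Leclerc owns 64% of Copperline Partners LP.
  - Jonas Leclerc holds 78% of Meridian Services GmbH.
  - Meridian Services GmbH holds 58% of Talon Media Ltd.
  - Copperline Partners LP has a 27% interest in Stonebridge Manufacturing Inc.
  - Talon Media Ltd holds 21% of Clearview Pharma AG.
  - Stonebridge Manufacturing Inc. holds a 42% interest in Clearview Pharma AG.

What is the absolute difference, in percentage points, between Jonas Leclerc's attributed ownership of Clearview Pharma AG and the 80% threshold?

Chain via Copperline Partners LP → Stonebridge Manufacturing Inc. (R1): 64% × 27% × 42% = 7.2576% of Clearview Pharma AG.
Chain via Meridian Services GmbH → Talon Media Ltd (R1): 78% × 58% × 21% = 9.5004% of Clearview Pharma AG.
Aggregating (R2): 7.2576% + 9.5004% = 16.758%.
16.758% falls short of the 80% threshold by 63.242 percentage points.

63.242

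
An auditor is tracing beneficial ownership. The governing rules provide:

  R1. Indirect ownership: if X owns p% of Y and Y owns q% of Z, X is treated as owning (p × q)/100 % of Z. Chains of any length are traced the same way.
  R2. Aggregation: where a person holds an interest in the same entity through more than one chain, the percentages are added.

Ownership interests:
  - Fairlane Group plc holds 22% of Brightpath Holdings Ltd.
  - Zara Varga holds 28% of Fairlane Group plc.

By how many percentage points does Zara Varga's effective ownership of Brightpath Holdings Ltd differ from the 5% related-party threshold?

Chain via Fairlane Group plc (R1): 28% × 22% = 6.16% of Brightpath Holdings Ltd.
6.16% exceeds the 5% threshold by 1.16 percentage points.

1.16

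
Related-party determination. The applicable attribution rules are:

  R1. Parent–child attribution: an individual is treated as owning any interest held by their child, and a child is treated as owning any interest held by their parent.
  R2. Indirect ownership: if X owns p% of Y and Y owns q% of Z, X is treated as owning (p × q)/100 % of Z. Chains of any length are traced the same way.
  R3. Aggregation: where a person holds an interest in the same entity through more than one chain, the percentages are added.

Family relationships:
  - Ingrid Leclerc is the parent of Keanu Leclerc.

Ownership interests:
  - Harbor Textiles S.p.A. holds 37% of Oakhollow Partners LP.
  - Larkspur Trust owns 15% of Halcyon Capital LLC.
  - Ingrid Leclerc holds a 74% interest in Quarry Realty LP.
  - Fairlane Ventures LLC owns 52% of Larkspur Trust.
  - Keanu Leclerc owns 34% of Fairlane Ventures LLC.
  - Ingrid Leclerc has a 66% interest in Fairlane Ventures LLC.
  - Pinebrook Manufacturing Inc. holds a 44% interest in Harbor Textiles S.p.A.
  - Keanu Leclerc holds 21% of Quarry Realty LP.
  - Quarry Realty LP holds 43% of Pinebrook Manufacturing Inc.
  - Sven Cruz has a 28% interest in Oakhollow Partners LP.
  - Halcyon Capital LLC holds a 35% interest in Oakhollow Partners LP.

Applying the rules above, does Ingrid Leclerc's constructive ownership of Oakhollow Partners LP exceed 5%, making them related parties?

By parent–child attribution (R1), Ingrid Leclerc is treated as also owning Keanu Leclerc's interest in Quarry Realty LP, giving 74% + 21% = 95%.
By parent–child attribution (R1), Ingrid Leclerc is treated as also owning Keanu Leclerc's interest in Fairlane Ventures LLC, giving 66% + 34% = 100%.
Chain via Quarry Realty LP → Pinebrook Manufacturing Inc. → Harbor Textiles S.p.A. (R2): 95% × 43% × 44% × 37% = 6.65038% of Oakhollow Partners LP.
Chain via Fairlane Ventures LLC → Larkspur Trust → Halcyon Capital LLC (R2): 100% × 52% × 15% × 35% = 2.73% of Oakhollow Partners LP.
Aggregating (R3): 6.65038% + 2.73% = 9.38038%.
9.38038% exceeds the 5% threshold, so Ingrid is a related party to Oakhollow Partners LP.

Yes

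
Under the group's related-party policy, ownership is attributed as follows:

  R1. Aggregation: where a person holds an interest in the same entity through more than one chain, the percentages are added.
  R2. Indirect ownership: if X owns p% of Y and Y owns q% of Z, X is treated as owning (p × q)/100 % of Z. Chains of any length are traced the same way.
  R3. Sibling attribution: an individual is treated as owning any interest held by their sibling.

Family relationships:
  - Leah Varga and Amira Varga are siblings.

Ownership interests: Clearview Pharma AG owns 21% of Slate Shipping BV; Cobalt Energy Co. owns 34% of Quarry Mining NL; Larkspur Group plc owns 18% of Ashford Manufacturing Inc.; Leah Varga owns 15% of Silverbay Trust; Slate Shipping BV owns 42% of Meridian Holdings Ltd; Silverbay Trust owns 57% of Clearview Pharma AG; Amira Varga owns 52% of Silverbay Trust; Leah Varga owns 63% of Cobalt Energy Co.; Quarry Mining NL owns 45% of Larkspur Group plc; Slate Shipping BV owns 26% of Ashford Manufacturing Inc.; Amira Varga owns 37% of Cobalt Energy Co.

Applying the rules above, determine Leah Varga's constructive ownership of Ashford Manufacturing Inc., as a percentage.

By sibling attribution (R3), Leah Varga is treated as also owning Amira Varga's interest in Silverbay Trust, giving 15% + 52% = 67%.
By sibling attribution (R3), Leah Varga is treated as also owning Amira Varga's interest in Cobalt Energy Co, giving 63% + 37% = 100%.
Chain via Silverbay Trust → Clearview Pharma AG → Slate Shipping BV (R2): 67% × 57% × 21% × 26% = 2.085174% of Ashford Manufacturing Inc.
Chain via Cobalt Energy Co. → Quarry Mining NL → Larkspur Group plc (R2): 100% × 34% × 45% × 18% = 2.754% of Ashford Manufacturing Inc.
Aggregating (R1): 2.085174% + 2.754% = 4.839174%.

4.839174%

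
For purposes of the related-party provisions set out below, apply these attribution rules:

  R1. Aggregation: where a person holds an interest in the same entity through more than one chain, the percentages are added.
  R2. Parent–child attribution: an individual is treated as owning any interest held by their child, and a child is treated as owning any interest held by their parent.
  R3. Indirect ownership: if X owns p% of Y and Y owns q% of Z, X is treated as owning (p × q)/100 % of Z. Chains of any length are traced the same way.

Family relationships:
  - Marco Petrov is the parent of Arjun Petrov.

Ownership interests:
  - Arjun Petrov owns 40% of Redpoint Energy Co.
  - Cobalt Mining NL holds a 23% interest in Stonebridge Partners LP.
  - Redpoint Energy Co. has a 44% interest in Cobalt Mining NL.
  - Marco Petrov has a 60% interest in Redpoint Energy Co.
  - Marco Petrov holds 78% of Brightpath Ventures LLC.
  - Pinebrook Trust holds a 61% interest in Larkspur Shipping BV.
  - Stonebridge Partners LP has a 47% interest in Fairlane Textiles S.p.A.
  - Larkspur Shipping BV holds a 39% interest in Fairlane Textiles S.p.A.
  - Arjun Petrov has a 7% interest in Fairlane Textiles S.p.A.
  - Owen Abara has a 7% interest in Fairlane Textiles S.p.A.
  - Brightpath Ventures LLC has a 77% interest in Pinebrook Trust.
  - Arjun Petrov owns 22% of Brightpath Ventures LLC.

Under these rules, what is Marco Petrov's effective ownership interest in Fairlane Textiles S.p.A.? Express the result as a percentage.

By parent–child attribution (R2), Marco Petrov is treated as also owning Arjun Petrov's interest in Redpoint Energy Co, giving 60% + 40% = 100%.
By parent–child attribution (R2), Marco Petrov is treated as also owning Arjun Petrov's interest in Brightpath Ventures LLC, giving 78% + 22% = 100%.
By parent–child attribution (R2), Marco Petrov is treated as owning Arjun Petrov's 7% interest in Fairlane Textiles S.p.A.
Chain via Redpoint Energy Co. → Cobalt Mining NL → Stonebridge Partners LP (R3): 100% × 44% × 23% × 47% = 4.7564% of Fairlane Textiles S.p.A.
Chain via Brightpath Ventures LLC → Pinebrook Trust → Larkspur Shipping BV (R3): 100% × 77% × 61% × 39% = 18.3183% of Fairlane Textiles S.p.A.
Direct interest in Fairlane Textiles S.p.A: 7%.
Aggregating (R1): 4.7564% + 18.3183% + 7% = 30.0747%.

30.0747%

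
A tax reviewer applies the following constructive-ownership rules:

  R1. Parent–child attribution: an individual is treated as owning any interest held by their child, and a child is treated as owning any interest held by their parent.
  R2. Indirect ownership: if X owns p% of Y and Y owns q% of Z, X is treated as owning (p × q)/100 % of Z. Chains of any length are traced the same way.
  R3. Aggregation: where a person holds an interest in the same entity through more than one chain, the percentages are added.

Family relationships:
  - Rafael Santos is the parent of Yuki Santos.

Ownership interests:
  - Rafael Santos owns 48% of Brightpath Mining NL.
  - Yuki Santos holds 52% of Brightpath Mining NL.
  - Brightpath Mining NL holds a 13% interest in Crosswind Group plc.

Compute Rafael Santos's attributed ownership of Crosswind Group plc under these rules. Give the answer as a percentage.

By parent–child attribution (R1), Rafael Santos is treated as also owning Yuki Santos's interest in Brightpath Mining NL, giving 48% + 52% = 100%.
Chain via Brightpath Mining NL (R2): 100% × 13% = 13% of Crosswind Group plc.

13%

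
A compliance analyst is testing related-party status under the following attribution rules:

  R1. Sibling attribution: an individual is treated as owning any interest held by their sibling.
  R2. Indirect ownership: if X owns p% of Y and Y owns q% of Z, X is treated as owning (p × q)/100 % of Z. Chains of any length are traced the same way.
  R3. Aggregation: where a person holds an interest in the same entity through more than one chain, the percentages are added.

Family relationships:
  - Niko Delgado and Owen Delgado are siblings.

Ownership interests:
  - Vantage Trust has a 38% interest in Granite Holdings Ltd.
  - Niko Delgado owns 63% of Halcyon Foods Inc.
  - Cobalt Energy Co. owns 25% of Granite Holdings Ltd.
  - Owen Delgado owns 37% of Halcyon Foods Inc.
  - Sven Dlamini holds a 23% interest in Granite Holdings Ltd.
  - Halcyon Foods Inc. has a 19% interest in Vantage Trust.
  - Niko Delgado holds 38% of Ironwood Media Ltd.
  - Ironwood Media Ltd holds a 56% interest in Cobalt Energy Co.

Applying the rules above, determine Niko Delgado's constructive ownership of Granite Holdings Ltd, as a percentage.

By sibling attribution (R1), Niko Delgado is treated as also owning Owen Delgado's interest in Halcyon Foods Inc, giving 63% + 37% = 100%.
Chain via Halcyon Foods Inc. → Vantage Trust (R2): 100% × 19% × 38% = 7.22% of Granite Holdings Ltd.
Chain via Ironwood Media Ltd → Cobalt Energy Co. (R2): 38% × 56% × 25% = 5.32% of Granite Holdings Ltd.
Aggregating (R3): 7.22% + 5.32% = 12.54%.

12.54%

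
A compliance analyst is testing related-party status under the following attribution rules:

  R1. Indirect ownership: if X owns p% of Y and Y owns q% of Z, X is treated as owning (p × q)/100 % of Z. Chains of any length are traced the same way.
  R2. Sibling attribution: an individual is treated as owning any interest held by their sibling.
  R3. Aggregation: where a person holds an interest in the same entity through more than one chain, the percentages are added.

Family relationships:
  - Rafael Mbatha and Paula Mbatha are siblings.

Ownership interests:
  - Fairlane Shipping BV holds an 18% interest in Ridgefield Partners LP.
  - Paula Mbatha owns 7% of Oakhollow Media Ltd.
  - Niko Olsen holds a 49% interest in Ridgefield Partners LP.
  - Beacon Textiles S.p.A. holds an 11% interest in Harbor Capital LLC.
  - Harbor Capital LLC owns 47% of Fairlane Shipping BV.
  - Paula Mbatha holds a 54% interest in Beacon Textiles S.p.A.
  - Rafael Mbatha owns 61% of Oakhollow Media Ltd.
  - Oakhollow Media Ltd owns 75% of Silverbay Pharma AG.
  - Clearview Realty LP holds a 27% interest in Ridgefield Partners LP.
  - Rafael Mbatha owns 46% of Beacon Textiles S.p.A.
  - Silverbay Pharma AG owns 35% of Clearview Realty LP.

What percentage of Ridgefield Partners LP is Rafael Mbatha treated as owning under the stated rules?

5.7501%

By sibling attribution (R2), Rafael Mbatha is treated as also owning Paula Mbatha's interest in Beacon Textiles S.p.A, giving 46% + 54% = 100%.
By sibling attribution (R2), Rafael Mbatha is treated as also owning Paula Mbatha's interest in Oakhollow Media Ltd, giving 61% + 7% = 68%.
Chain via Beacon Textiles S.p.A. → Harbor Capital LLC → Fairlane Shipping BV (R1): 100% × 11% × 47% × 18% = 0.9306% of Ridgefield Partners LP.
Chain via Oakhollow Media Ltd → Silverbay Pharma AG → Clearview Realty LP (R1): 68% × 75% × 35% × 27% = 4.8195% of Ridgefield Partners LP.
Aggregating (R3): 0.9306% + 4.8195% = 5.7501%.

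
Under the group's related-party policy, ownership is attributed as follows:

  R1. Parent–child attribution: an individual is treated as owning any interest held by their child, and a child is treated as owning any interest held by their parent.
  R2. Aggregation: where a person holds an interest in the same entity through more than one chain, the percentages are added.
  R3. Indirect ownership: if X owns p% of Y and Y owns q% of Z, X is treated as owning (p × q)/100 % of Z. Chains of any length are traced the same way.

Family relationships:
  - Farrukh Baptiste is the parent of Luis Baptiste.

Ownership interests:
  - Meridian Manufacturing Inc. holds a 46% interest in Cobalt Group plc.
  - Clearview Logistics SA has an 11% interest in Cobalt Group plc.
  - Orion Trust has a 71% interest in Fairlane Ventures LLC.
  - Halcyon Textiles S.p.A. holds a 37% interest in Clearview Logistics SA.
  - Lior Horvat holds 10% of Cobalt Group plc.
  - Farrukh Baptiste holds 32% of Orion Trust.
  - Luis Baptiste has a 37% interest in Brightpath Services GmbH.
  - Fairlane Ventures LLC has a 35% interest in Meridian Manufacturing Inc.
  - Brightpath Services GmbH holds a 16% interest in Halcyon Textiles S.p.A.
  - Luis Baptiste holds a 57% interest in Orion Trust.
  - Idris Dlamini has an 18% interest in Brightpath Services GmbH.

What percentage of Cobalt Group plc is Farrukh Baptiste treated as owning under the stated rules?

10.414534%

By parent–child attribution (R1), Farrukh Baptiste is treated as also owning Luis Baptiste's interest in Orion Trust, giving 32% + 57% = 89%.
By parent–child attribution (R1), Farrukh Baptiste is treated as owning Luis Baptiste's 37% interest in Brightpath Services GmbH.
Chain via Orion Trust → Fairlane Ventures LLC → Meridian Manufacturing Inc. (R3): 89% × 71% × 35% × 46% = 10.17359% of Cobalt Group plc.
Chain via Brightpath Services GmbH → Halcyon Textiles S.p.A. → Clearview Logistics SA (R3): 37% × 16% × 37% × 11% = 0.240944% of Cobalt Group plc.
Aggregating (R2): 10.17359% + 0.240944% = 10.414534%.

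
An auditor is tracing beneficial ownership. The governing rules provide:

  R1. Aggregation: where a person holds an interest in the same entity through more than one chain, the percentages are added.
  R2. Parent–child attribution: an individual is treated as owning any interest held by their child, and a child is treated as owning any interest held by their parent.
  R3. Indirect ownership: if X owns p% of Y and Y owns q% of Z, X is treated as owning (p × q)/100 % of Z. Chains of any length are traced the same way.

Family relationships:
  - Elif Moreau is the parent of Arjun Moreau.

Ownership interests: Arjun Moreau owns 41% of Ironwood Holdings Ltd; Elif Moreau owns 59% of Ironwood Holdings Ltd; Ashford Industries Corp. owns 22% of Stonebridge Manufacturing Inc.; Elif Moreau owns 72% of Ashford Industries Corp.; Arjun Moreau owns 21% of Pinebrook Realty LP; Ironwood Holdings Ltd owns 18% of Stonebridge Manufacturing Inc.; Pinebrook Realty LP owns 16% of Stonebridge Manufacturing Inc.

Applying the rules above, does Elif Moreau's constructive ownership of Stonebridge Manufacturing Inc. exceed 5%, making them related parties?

Yes

By parent–child attribution (R2), Elif Moreau is treated as also owning Arjun Moreau's interest in Ironwood Holdings Ltd, giving 59% + 41% = 100%.
By parent–child attribution (R2), Elif Moreau is treated as owning Arjun Moreau's 21% interest in Pinebrook Realty LP.
Chain via Ironwood Holdings Ltd (R3): 100% × 18% = 18% of Stonebridge Manufacturing Inc.
Chain via Ashford Industries Corp. (R3): 72% × 22% = 15.84% of Stonebridge Manufacturing Inc.
Chain via Pinebrook Realty LP (R3): 21% × 16% = 3.36% of Stonebridge Manufacturing Inc.
Aggregating (R1): 18% + 15.84% + 3.36% = 37.2%.
37.2% exceeds the 5% threshold, so Elif is a related party to Stonebridge Manufacturing Inc.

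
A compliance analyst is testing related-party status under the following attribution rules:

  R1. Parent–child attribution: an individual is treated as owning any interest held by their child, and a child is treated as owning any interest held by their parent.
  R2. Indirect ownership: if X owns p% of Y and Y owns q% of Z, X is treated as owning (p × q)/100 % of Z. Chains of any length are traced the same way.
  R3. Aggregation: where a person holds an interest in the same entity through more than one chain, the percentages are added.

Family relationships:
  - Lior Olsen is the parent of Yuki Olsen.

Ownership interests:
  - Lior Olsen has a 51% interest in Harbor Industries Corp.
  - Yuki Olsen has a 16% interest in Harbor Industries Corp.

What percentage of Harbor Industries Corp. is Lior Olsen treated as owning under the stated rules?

By parent–child attribution (R1), Lior Olsen is treated as also owning Yuki Olsen's interest in Harbor Industries Corp, giving 51% + 16% = 67%.
Direct interest in Harbor Industries Corp: 67%.

67%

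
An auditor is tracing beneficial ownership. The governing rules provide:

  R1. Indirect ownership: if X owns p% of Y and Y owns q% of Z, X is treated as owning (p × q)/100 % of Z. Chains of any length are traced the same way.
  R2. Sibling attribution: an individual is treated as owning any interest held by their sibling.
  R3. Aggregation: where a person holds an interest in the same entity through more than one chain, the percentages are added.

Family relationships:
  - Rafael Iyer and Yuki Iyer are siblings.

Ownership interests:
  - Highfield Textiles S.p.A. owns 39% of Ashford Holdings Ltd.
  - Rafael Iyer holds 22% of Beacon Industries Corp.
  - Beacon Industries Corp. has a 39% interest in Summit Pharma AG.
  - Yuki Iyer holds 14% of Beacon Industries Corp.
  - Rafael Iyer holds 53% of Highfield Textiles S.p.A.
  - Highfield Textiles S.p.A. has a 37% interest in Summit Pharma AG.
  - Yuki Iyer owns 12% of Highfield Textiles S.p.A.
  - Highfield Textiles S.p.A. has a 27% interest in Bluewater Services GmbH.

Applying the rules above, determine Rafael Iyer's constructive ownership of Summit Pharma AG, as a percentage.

By sibling attribution (R2), Rafael Iyer is treated as also owning Yuki Iyer's interest in Highfield Textiles S.p.A, giving 53% + 12% = 65%.
By sibling attribution (R2), Rafael Iyer is treated as also owning Yuki Iyer's interest in Beacon Industries Corp, giving 22% + 14% = 36%.
Chain via Highfield Textiles S.p.A. (R1): 65% × 37% = 24.05% of Summit Pharma AG.
Chain via Beacon Industries Corp. (R1): 36% × 39% = 14.04% of Summit Pharma AG.
Aggregating (R3): 24.05% + 14.04% = 38.09%.

38.09%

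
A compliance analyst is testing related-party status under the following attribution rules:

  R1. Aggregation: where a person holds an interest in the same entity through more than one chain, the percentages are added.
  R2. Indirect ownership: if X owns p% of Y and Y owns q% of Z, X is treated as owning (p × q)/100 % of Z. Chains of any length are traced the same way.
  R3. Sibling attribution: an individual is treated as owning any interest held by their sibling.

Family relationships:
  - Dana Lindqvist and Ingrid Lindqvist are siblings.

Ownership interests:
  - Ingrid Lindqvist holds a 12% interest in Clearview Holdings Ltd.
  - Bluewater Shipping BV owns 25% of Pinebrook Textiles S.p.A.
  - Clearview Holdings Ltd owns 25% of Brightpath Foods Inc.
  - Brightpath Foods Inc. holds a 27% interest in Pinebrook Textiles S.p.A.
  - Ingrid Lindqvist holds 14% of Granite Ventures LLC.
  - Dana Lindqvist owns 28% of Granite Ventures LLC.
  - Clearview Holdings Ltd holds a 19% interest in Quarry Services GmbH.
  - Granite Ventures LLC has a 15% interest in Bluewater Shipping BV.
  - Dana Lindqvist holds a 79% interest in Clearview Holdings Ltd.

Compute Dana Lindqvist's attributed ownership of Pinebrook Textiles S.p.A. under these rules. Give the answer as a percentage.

By sibling attribution (R3), Dana Lindqvist is treated as also owning Ingrid Lindqvist's interest in Granite Ventures LLC, giving 28% + 14% = 42%.
By sibling attribution (R3), Dana Lindqvist is treated as also owning Ingrid Lindqvist's interest in Clearview Holdings Ltd, giving 79% + 12% = 91%.
Chain via Granite Ventures LLC → Bluewater Shipping BV (R2): 42% × 15% × 25% = 1.575% of Pinebrook Textiles S.p.A.
Chain via Clearview Holdings Ltd → Brightpath Foods Inc. (R2): 91% × 25% × 27% = 6.1425% of Pinebrook Textiles S.p.A.
Aggregating (R1): 1.575% + 6.1425% = 7.7175%.

7.7175%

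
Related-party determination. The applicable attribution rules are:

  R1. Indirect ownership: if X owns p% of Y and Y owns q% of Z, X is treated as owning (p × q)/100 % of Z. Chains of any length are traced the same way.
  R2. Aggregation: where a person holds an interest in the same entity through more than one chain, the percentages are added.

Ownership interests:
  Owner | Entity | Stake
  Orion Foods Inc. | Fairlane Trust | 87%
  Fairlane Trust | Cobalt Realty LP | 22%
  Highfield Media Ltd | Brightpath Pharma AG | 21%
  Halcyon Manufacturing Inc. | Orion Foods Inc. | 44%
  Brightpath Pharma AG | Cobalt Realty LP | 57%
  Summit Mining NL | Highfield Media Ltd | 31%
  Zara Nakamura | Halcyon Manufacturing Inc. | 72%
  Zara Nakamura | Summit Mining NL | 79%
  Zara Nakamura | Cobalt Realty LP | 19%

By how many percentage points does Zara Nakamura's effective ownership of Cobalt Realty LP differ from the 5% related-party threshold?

22.995005

Chain via Summit Mining NL → Highfield Media Ltd → Brightpath Pharma AG (R1): 79% × 31% × 21% × 57% = 2.931453% of Cobalt Realty LP.
Chain via Halcyon Manufacturing Inc. → Orion Foods Inc. → Fairlane Trust (R1): 72% × 44% × 87% × 22% = 6.063552% of Cobalt Realty LP.
Direct interest in Cobalt Realty LP: 19%.
Aggregating (R2): 2.931453% + 6.063552% + 19% = 27.995005%.
27.995005% exceeds the 5% threshold by 22.995005 percentage points.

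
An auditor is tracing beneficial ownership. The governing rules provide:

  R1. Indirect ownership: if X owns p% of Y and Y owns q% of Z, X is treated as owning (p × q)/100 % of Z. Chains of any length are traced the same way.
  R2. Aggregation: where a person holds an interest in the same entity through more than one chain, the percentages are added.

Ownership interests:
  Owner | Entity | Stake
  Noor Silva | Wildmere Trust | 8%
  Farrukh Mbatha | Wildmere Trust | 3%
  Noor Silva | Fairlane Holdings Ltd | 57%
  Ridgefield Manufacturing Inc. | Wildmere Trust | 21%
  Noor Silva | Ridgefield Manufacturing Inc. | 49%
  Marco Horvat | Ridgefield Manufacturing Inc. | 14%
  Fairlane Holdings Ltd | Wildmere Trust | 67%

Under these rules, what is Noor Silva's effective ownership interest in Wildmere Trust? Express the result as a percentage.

56.48%

Chain via Fairlane Holdings Ltd (R1): 57% × 67% = 38.19% of Wildmere Trust.
Chain via Ridgefield Manufacturing Inc. (R1): 49% × 21% = 10.29% of Wildmere Trust.
Direct interest in Wildmere Trust: 8%.
Aggregating (R2): 38.19% + 10.29% + 8% = 56.48%.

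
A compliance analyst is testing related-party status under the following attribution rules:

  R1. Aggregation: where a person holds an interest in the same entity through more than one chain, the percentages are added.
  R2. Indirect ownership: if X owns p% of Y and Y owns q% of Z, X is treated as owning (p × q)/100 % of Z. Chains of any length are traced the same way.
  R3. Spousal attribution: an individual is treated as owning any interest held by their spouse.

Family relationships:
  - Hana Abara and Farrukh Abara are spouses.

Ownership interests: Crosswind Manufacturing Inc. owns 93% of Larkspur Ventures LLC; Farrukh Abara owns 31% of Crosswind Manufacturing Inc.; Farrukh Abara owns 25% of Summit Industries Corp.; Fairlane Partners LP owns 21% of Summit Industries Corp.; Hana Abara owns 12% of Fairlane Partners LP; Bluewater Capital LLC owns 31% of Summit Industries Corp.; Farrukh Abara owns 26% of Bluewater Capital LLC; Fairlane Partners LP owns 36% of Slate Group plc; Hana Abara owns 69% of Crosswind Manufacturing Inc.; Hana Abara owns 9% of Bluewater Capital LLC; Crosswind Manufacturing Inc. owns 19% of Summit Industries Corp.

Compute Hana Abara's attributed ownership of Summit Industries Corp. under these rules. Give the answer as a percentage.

By spousal attribution (R3), Hana Abara is treated as also owning Farrukh Abara's interest in Crosswind Manufacturing Inc, giving 69% + 31% = 100%.
By spousal attribution (R3), Hana Abara is treated as also owning Farrukh Abara's interest in Bluewater Capital LLC, giving 9% + 26% = 35%.
By spousal attribution (R3), Hana Abara is treated as owning Farrukh Abara's 25% interest in Summit Industries Corp.
Chain via Crosswind Manufacturing Inc. (R2): 100% × 19% = 19% of Summit Industries Corp.
Chain via Bluewater Capital LLC (R2): 35% × 31% = 10.85% of Summit Industries Corp.
Chain via Fairlane Partners LP (R2): 12% × 21% = 2.52% of Summit Industries Corp.
Direct interest in Summit Industries Corp: 25%.
Aggregating (R1): 19% + 10.85% + 2.52% + 25% = 57.37%.

57.37%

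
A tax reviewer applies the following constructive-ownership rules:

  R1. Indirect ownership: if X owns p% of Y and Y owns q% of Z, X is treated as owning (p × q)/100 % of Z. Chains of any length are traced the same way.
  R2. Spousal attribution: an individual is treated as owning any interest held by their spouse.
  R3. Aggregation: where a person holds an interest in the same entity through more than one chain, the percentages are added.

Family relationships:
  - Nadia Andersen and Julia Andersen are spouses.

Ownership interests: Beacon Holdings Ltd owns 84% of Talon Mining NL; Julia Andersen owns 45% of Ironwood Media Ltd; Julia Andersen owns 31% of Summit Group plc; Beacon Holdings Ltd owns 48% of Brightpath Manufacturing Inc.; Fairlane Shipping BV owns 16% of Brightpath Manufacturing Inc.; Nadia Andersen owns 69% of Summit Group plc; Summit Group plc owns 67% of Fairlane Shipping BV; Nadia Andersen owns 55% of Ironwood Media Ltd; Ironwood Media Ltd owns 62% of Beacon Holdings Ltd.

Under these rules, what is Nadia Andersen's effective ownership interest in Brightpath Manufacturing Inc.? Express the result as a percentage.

By spousal attribution (R2), Nadia Andersen is treated as also owning Julia Andersen's interest in Ironwood Media Ltd, giving 55% + 45% = 100%.
By spousal attribution (R2), Nadia Andersen is treated as also owning Julia Andersen's interest in Summit Group plc, giving 69% + 31% = 100%.
Chain via Ironwood Media Ltd → Beacon Holdings Ltd (R1): 100% × 62% × 48% = 29.76% of Brightpath Manufacturing Inc.
Chain via Summit Group plc → Fairlane Shipping BV (R1): 100% × 67% × 16% = 10.72% of Brightpath Manufacturing Inc.
Aggregating (R3): 29.76% + 10.72% = 40.48%.

40.48%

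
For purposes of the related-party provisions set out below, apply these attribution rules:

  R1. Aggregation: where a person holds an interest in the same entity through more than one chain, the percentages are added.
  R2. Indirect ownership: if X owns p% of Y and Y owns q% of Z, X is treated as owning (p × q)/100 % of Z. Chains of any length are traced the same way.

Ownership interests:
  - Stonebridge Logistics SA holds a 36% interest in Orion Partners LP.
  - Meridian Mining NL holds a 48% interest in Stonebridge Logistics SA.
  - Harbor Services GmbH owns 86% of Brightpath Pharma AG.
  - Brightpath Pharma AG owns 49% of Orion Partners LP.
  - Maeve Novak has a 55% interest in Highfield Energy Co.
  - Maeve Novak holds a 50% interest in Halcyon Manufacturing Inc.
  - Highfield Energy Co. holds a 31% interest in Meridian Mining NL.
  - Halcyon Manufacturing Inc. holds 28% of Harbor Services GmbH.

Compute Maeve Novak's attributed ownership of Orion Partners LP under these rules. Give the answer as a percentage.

Chain via Halcyon Manufacturing Inc. → Harbor Services GmbH → Brightpath Pharma AG (R2): 50% × 28% × 86% × 49% = 5.8996% of Orion Partners LP.
Chain via Highfield Energy Co. → Meridian Mining NL → Stonebridge Logistics SA (R2): 55% × 31% × 48% × 36% = 2.94624% of Orion Partners LP.
Aggregating (R1): 5.8996% + 2.94624% = 8.84584%.

8.84584%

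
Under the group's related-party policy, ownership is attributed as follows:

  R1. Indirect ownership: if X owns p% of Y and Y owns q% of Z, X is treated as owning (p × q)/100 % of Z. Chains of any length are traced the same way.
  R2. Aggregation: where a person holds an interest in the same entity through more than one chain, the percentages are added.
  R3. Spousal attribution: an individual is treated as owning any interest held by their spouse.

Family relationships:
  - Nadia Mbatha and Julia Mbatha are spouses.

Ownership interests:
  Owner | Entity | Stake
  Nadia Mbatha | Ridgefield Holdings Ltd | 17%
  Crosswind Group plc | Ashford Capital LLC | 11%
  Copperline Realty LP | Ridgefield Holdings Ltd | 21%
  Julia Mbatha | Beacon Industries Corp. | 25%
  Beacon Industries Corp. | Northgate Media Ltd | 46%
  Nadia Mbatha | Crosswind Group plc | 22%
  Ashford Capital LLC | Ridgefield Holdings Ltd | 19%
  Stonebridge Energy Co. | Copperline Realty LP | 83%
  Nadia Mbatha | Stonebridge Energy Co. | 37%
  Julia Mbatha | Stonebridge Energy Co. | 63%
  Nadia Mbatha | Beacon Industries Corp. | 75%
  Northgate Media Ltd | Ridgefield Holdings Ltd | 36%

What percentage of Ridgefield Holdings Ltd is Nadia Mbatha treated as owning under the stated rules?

By spousal attribution (R3), Nadia Mbatha is treated as also owning Julia Mbatha's interest in Beacon Industries Corp, giving 75% + 25% = 100%.
By spousal attribution (R3), Nadia Mbatha is treated as also owning Julia Mbatha's interest in Stonebridge Energy Co, giving 37% + 63% = 100%.
Chain via Beacon Industries Corp. → Northgate Media Ltd (R1): 100% × 46% × 36% = 16.56% of Ridgefield Holdings Ltd.
Chain via Crosswind Group plc → Ashford Capital LLC (R1): 22% × 11% × 19% = 0.4598% of Ridgefield Holdings Ltd.
Chain via Stonebridge Energy Co. → Copperline Realty LP (R1): 100% × 83% × 21% = 17.43% of Ridgefield Holdings Ltd.
Direct interest in Ridgefield Holdings Ltd: 17%.
Aggregating (R2): 16.56% + 0.4598% + 17.43% + 17% = 51.4498%.

51.4498%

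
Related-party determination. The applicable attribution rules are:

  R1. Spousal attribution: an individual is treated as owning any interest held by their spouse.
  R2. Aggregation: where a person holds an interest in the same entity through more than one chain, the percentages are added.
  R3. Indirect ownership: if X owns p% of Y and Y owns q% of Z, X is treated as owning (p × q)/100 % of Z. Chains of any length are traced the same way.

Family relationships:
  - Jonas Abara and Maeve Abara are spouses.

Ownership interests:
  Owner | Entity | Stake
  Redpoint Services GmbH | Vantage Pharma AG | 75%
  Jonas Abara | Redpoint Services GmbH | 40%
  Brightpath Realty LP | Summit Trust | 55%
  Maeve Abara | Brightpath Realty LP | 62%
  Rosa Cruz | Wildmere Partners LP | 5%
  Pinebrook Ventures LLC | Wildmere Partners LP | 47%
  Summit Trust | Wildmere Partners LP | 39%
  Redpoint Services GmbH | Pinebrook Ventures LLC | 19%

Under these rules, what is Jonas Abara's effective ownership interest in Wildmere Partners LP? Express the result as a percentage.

By spousal attribution (R1), Jonas Abara is treated as owning Maeve Abara's 62% interest in Brightpath Realty LP.
Chain via Redpoint Services GmbH → Pinebrook Ventures LLC (R3): 40% × 19% × 47% = 3.572% of Wildmere Partners LP.
Chain via Brightpath Realty LP → Summit Trust (R3): 62% × 55% × 39% = 13.299% of Wildmere Partners LP.
Aggregating (R2): 3.572% + 13.299% = 16.871%.

16.871%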